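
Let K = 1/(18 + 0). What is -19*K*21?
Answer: -133/6 ≈ -22.167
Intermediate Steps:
K = 1/18 ≈ 0.055556
-19*K*21 = -19*1/18*21 = -19/18*21 = -133/6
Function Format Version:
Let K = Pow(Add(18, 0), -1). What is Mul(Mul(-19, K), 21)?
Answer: Rational(-133, 6) ≈ -22.167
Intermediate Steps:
K = Rational(1, 18) (K = Pow(18, -1) = Rational(1, 18) ≈ 0.055556)
Mul(Mul(-19, K), 21) = Mul(Mul(-19, Rational(1, 18)), 21) = Mul(Rational(-19, 18), 21) = Rational(-133, 6)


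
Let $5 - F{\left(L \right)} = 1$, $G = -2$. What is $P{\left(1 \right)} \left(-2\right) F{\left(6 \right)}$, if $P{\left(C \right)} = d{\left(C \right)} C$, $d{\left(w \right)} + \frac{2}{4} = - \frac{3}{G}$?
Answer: $-8$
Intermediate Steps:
$d{\left(w \right)} = 1$ ($d{\left(w \right)} = - \frac{1}{2} - \frac{3}{-2} = - \frac{1}{2} - - \frac{3}{2} = - \frac{1}{2} + \frac{3}{2} = 1$)
$F{\left(L \right)} = 4$ ($F{\left(L \right)} = 5 - 1 = 4$)
$P{\left(C \right)} = C$ ($P{\left(C \right)} = 1 C = C$)
$P{\left(1 \right)} \left(-2\right) F{\left(6 \right)} = 1 \left(-2\right) 4 = \left(-2\right) 4 = -8$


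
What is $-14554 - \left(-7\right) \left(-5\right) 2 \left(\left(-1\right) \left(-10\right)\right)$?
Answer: $-15254$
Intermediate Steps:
$-14554 - \left(-7\right) \left(-5\right) 2 \left(\left(-1\right) \left(-10\right)\right) = -14554 - 35 \cdot 2 \cdot 10 = -14554 - 70 \cdot 10 = -14554 - 700 = -15254$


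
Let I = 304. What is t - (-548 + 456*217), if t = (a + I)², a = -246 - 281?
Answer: -48675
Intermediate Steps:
a = -527
t = 49729 (t = (-527 + 304)² = (-223)² = 49729)
t - (-548 + 456*217) = 49729 - (-548 + 456*217) = 49729 - (-548 + 98952) = 49729 - 1*98404 = 49729 - 98404 = -48675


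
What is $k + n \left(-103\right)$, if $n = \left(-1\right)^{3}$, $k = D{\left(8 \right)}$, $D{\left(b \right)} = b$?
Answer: $111$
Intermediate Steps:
$k = 8$
$n = -1$
$k + n \left(-103\right) = 8 - -103 = 8 + 103 = 111$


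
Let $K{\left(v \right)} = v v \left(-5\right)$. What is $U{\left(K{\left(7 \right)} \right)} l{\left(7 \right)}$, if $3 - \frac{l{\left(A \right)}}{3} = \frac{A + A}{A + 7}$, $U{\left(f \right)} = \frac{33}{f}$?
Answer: $- \frac{198}{245} \approx -0.80816$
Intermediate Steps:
$K{\left(v \right)} = - 5 v^{2}$ ($K{\left(v \right)} = v^{2} \left(-5\right) = - 5 v^{2}$)
$l{\left(A \right)} = 9 - \frac{6 A}{7 + A}$ ($l{\left(A \right)} = 9 - 3 \frac{A + A}{A + 7} = 9 - 3 \frac{2 A}{7 + A} = 9 - \frac{6 A}{7 + A}$)
$U{\left(K{\left(7 \right)} \right)} l{\left(7 \right)} = \frac{33}{\left(-5\right) 7^{2}} \frac{3 \left(21 + 7\right)}{7 + 7} = \frac{33}{\left(-5\right) 49} \cdot 3 \cdot \frac{1}{14} \cdot 28 = \frac{33}{-245} \cdot 3 \cdot \frac{1}{14} \cdot 28 = 33 \left(- \frac{1}{245}\right) 6 = \left(- \frac{33}{245}\right) 6 = - \frac{198}{245}$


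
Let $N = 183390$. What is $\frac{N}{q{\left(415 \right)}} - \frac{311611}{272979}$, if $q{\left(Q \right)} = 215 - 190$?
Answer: $\frac{10010765707}{1364895} \approx 7334.5$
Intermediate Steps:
$q{\left(Q \right)} = 25$
$\frac{N}{q{\left(415 \right)}} - \frac{311611}{272979} = \frac{183390}{25} - \frac{311611}{272979} = 183390 \cdot \frac{1}{25} - \frac{311611}{272979} = \frac{36678}{5} - \frac{311611}{272979} = \frac{10010765707}{1364895}$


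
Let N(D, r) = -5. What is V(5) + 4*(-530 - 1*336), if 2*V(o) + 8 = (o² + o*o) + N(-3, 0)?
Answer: -6891/2 ≈ -3445.5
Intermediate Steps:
V(o) = -13/2 + o² (V(o) = -4 + ((o² + o*o) - 5)/2 = -4 + ((o² + o²) - 5)/2 = -4 + (2*o² - 5)/2 = -4 + (-5 + 2*o²)/2 = -4 + (-5/2 + o²) = -13/2 + o²)
V(5) + 4*(-530 - 1*336) = (-13/2 + 5²) + 4*(-530 - 1*336) = (-13/2 + 25) + 4*(-530 - 336) = 37/2 + 4*(-866) = 37/2 - 3464 = -6891/2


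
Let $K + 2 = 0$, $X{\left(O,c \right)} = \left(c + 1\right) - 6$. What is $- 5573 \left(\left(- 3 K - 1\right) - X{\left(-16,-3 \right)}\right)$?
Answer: $-72449$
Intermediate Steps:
$X{\left(O,c \right)} = -5 + c$ ($X{\left(O,c \right)} = \left(1 + c\right) - 6 = -5 + c$)
$K = -2$ ($K = -2 + 0 = -2$)
$- 5573 \left(\left(- 3 K - 1\right) - X{\left(-16,-3 \right)}\right) = - 5573 \left(\left(\left(-3\right) \left(-2\right) - 1\right) - \left(-5 - 3\right)\right) = - 5573 \left(\left(6 - 1\right) - -8\right) = - 5573 \left(5 + 8\right) = \left(-5573\right) 13 = -72449$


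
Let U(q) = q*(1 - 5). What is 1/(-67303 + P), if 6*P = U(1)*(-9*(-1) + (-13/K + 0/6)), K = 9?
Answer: -27/1817317 ≈ -1.4857e-5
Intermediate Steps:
U(q) = -4*q (U(q) = q*(-4) = -4*q)
P = -136/27 (P = ((-4*1)*(-9*(-1) + (-13/9 + 0/6)))/6 = (-4*(9 + (-13*1/9 + 0*(1/6))))/6 = (-4*(9 + (-13/9 + 0)))/6 = (-4*(9 - 13/9))/6 = (-4*68/9)/6 = (1/6)*(-272/9) = -136/27 ≈ -5.0370)
1/(-67303 + P) = 1/(-67303 - 136/27) = 1/(-1817317/27) = -27/1817317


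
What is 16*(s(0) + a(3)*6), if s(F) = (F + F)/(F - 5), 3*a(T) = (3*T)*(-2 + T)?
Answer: 288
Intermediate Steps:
a(T) = T*(-2 + T) (a(T) = ((3*T)*(-2 + T))/3 = (3*T*(-2 + T))/3 = T*(-2 + T))
s(F) = 2*F/(-5 + F) (s(F) = (2*F)/(-5 + F) = 2*F/(-5 + F))
16*(s(0) + a(3)*6) = 16*(2*0/(-5 + 0) + (3*(-2 + 3))*6) = 16*(2*0/(-5) + (3*1)*6) = 16*(2*0*(-⅕) + 3*6) = 16*(0 + 18) = 16*18 = 288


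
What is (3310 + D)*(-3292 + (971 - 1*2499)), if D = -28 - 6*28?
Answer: -15009480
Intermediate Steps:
D = -196 (D = -28 - 168 = -196)
(3310 + D)*(-3292 + (971 - 1*2499)) = (3310 - 196)*(-3292 + (971 - 1*2499)) = 3114*(-3292 + (971 - 2499)) = 3114*(-3292 - 1528) = 3114*(-4820) = -15009480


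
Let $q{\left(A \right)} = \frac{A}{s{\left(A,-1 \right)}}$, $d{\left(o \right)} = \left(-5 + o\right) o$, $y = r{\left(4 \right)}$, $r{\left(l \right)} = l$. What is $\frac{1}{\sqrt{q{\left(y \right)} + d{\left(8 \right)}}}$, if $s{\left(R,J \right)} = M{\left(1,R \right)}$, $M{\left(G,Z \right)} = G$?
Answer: $\frac{\sqrt{7}}{14} \approx 0.18898$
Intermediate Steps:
$s{\left(R,J \right)} = 1$
$y = 4$
$d{\left(o \right)} = o \left(-5 + o\right)$
$q{\left(A \right)} = A$ ($q{\left(A \right)} = \frac{A}{1} = A 1 = A$)
$\frac{1}{\sqrt{q{\left(y \right)} + d{\left(8 \right)}}} = \frac{1}{\sqrt{4 + 8 \left(-5 + 8\right)}} = \frac{1}{\sqrt{4 + 8 \cdot 3}} = \frac{1}{\sqrt{4 + 24}} = \frac{1}{\sqrt{28}} = \frac{1}{2 \sqrt{7}} = \frac{\sqrt{7}}{14}$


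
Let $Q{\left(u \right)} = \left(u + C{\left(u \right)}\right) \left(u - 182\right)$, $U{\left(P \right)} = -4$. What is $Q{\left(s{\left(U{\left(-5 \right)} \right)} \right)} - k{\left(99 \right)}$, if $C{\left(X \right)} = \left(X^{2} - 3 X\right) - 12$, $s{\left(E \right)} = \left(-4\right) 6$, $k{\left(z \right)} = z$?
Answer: $-126171$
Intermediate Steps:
$s{\left(E \right)} = -24$
$C{\left(X \right)} = -12 + X^{2} - 3 X$
$Q{\left(u \right)} = \left(-182 + u\right) \left(-12 + u^{2} - 2 u\right)$ ($Q{\left(u \right)} = \left(u - \left(12 - u^{2} + 3 u\right)\right) \left(u - 182\right) = \left(-12 + u^{2} - 2 u\right) \left(-182 + u\right) = \left(-182 + u\right) \left(-12 + u^{2} - 2 u\right)$)
$Q{\left(s{\left(U{\left(-5 \right)} \right)} \right)} - k{\left(99 \right)} = \left(2184 + \left(-24\right)^{3} - 184 \left(-24\right)^{2} + 352 \left(-24\right)\right) - 99 = \left(2184 - 13824 - 105984 - 8448\right) - 99 = -126072 - 99 = -126171$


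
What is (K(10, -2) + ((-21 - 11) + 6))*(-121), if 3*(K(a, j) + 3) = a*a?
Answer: -1573/3 ≈ -524.33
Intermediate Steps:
K(a, j) = -3 + a²/3 (K(a, j) = -3 + (a*a)/3 = -3 + a²/3)
(K(10, -2) + ((-21 - 11) + 6))*(-121) = ((-3 + (⅓)*10²) + ((-21 - 11) + 6))*(-121) = ((-3 + (⅓)*100) + (-32 + 6))*(-121) = ((-3 + 100/3) - 26)*(-121) = (91/3 - 26)*(-121) = (13/3)*(-121) = -1573/3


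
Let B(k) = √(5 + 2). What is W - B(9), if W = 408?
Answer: 408 - √7 ≈ 405.35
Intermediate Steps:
B(k) = √7
W - B(9) = 408 - √7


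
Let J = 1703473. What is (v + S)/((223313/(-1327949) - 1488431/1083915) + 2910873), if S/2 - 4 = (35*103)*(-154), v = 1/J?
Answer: -388925746071083292816675/1019616523497546031729199 ≈ -0.38144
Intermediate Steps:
v = 1/1703473 ≈ 5.8704e-7
S = -1110332 (S = 8 + 2*((35*103)*(-154)) = 8 + 2*(3605*(-154)) = 8 + 2*(-555170) = 8 - 1110340 = -1110332)
(v + S)/((223313/(-1327949) - 1488431/1083915) + 2910873) = (1/1703473 - 1110332)/((223313/(-1327949) - 1488431/1083915) + 2910873) = -1891420583035/(1703473*((223313*(-1/1327949) - 1488431*1/1083915) + 2910873)) = -1891420583035/(1703473*((-223313/1327949 - 212633/154845) + 2910873)) = -1891420583035/(1703473*(-316944681202/205626262905 + 2910873)) = -1891420583035/(1703473*598551619836384863/205626262905) = -1891420583035/1703473*205626262905/598551619836384863 = -388925746071083292816675/1019616523497546031729199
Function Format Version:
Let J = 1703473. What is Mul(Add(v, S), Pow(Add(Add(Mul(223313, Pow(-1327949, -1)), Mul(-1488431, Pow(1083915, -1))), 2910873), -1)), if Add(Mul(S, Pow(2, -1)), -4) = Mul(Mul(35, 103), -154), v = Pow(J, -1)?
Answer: Rational(-388925746071083292816675, 1019616523497546031729199) ≈ -0.38144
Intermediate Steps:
v = Rational(1, 1703473) (v = Pow(1703473, -1) = Rational(1, 1703473) ≈ 5.8704e-7)
S = -1110332 (S = Add(8, Mul(2, Mul(Mul(35, 103), -154))) = Add(8, Mul(2, Mul(3605, -154))) = Add(8, Mul(2, -555170)) = Add(8, -1110340) = -1110332)
Mul(Add(v, S), Pow(Add(Add(Mul(223313, Pow(-1327949, -1)), Mul(-1488431, Pow(1083915, -1))), 2910873), -1)) = Mul(Add(Rational(1, 1703473), -1110332), Pow(Add(Add(Mul(223313, Pow(-1327949, -1)), Mul(-1488431, Pow(1083915, -1))), 2910873), -1)) = Mul(Rational(-1891420583035, 1703473), Pow(Add(Add(Mul(223313, Rational(-1, 1327949)), Mul(-1488431, Rational(1, 1083915))), 2910873), -1)) = Mul(Rational(-1891420583035, 1703473), Pow(Add(Add(Rational(-223313, 1327949), Rational(-212633, 154845)), 2910873), -1)) = Mul(Rational(-1891420583035, 1703473), Pow(Add(Rational(-316944681202, 205626262905), 2910873), -1)) = Mul(Rational(-1891420583035, 1703473), Pow(Rational(598551619836384863, 205626262905), -1)) = Mul(Rational(-1891420583035, 1703473), Rational(205626262905, 598551619836384863)) = Rational(-388925746071083292816675, 1019616523497546031729199)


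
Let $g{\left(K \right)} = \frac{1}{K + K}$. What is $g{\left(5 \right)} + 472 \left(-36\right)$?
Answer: $- \frac{169919}{10} \approx -16992.0$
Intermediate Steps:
$g{\left(K \right)} = \frac{1}{2 K}$
$g{\left(5 \right)} + 472 \left(-36\right) = \frac{1}{2 \cdot 5} + 472 \left(-36\right) = \frac{1}{2} \cdot \frac{1}{5} - 16992 = \frac{1}{10} - 16992 = - \frac{169919}{10}$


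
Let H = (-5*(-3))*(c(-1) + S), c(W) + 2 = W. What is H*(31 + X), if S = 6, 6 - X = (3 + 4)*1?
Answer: 1350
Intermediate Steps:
X = -1 (X = 6 - (3 + 4) = 6 - 7 = -1)
c(W) = -2 + W
H = 45 (H = (-5*(-3))*((-2 - 1) + 6) = 15*(-3 + 6) = 15*3 = 45)
H*(31 + X) = 45*(31 - 1) = 45*30 = 1350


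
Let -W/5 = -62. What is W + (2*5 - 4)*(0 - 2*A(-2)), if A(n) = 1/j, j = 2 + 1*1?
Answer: 306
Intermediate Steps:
W = 310 (W = -5*(-62) = 310)
j = 3 (j = 2 + 1 = 3)
A(n) = 1/3
W + (2*5 - 4)*(0 - 2*A(-2)) = 310 + (2*5 - 4)*(0 - 2*1/3) = 310 + (10 - 4)*(0 - 2/3) = 310 + 6*(-2/3) = 310 - 4 = 306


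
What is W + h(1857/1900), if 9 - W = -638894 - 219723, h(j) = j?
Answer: 1631391257/1900 ≈ 8.5863e+5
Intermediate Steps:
W = 858626 (W = 9 - (-638894 - 219723) = 9 - 1*(-858617) = 9 + 858617 = 858626)
W + h(1857/1900) = 858626 + 1857/1900 = 1631391257/1900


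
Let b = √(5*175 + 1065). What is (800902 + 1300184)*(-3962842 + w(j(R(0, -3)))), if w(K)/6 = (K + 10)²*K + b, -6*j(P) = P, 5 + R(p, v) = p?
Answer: -16650077834949/2 + 25213032*√485 ≈ -8.3245e+12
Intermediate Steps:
R(p, v) = -5 + p
b = 2*√485 (b = √(875 + 1065) = √1940 = 2*√485 ≈ 44.045)
j(P) = -P/6
w(K) = 12*√485 + 6*K*(10 + K)² (w(K) = 6*((K + 10)²*K + 2*√485) = 6*((10 + K)²*K + 2*√485) = 6*(K*(10 + K)² + 2*√485) = 6*(2*√485 + K*(10 + K)²) = 12*√485 + 6*K*(10 + K)²)
(800902 + 1300184)*(-3962842 + w(j(R(0, -3)))) = (800902 + 1300184)*(-3962842 + (12*√485 + 6*(-(-5 + 0)/6)*(10 - (-5 + 0)/6)²)) = 2101086*(-3962842 + (12*√485 + 6*(-⅙*(-5))*(10 - ⅙*(-5))²)) = 2101086*(-3962842 + (12*√485 + 6*(⅚)*(10 + ⅚)²)) = 2101086*(-3962842 + (12*√485 + 6*(⅚)*(65/6)²)) = 2101086*(-3962842 + (12*√485 + 6*(⅚)*(4225/36))) = 2101086*(-3962842 + (12*√485 + 21125/36)) = 2101086*(-3962842 + (21125/36 + 12*√485)) = 2101086*(-142641187/36 + 12*√485) = -16650077834949/2 + 25213032*√485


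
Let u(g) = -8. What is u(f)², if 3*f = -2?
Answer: 64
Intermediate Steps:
f = -⅔ (f = (⅓)*(-2) = -⅔ ≈ -0.66667)
u(f)² = (-8)² = 64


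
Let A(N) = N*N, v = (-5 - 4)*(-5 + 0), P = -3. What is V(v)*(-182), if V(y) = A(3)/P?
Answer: 546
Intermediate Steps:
v = 45 (v = -9*(-5) = 45)
A(N) = N²
V(y) = -3 (V(y) = 3²/(-3) = 9*(-⅓) = -3)
V(v)*(-182) = -3*(-182) = 546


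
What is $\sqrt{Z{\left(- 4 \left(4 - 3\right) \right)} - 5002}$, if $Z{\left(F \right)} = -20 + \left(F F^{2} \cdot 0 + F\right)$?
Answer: $i \sqrt{5026} \approx 70.894 i$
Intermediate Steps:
$Z{\left(F \right)} = -20 + F$ ($Z{\left(F \right)} = -20 + \left(F^{3} \cdot 0 + F\right) = -20 + \left(0 + F\right) = -20 + F$)
$\sqrt{Z{\left(- 4 \left(4 - 3\right) \right)} - 5002} = \sqrt{\left(-20 - 4 \left(4 - 3\right)\right) - 5002} = \sqrt{\left(-20 - 4\right) - 5002} = \sqrt{-24 - 5002} = \sqrt{-5026} = i \sqrt{5026}$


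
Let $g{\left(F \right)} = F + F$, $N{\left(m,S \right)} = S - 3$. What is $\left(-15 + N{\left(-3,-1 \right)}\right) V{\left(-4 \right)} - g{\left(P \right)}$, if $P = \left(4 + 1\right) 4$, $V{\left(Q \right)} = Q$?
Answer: $36$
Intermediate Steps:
$P = 20$ ($P = 5 \cdot 4 = 20$)
$N{\left(m,S \right)} = -3 + S$
$g{\left(F \right)} = 2 F$
$\left(-15 + N{\left(-3,-1 \right)}\right) V{\left(-4 \right)} - g{\left(P \right)} = \left(-15 - 4\right) \left(-4\right) - 2 \cdot 20 = \left(-15 - 4\right) \left(-4\right) - 40 = \left(-19\right) \left(-4\right) - 40 = 76 - 40 = 36$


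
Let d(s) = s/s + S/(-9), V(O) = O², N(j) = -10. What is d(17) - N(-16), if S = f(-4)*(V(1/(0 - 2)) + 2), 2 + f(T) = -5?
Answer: 51/4 ≈ 12.750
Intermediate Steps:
f(T) = -7 (f(T) = -2 - 5 = -7)
S = -63/4 (S = -7*((1/(0 - 2))² + 2) = -7*((1/(-2))² + 2) = -7*((-½)² + 2) = -7*(¼ + 2) = -7*9/4 = -63/4 ≈ -15.750)
d(s) = 11/4 (d(s) = s/s - 63/4/(-9) = 1 - 63/4*(-⅑) = 1 + 7/4 = 11/4)
d(17) - N(-16) = 11/4 - 1*(-10) = 11/4 + 10 = 51/4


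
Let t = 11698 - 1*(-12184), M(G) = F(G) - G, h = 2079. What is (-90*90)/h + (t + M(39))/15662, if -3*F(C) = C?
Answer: -1431845/602987 ≈ -2.3746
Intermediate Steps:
F(C) = -C/3
M(G) = -4*G/3 (M(G) = -G/3 - G = -4*G/3)
t = 23882 (t = 11698 + 12184 = 23882)
(-90*90)/h + (t + M(39))/15662 = -90*90/2079 + (23882 - 4/3*39)/15662 = -8100*1/2079 + (23882 - 52)*(1/15662) = -300/77 + 23830*(1/15662) = -300/77 + 11915/7831 = -1431845/602987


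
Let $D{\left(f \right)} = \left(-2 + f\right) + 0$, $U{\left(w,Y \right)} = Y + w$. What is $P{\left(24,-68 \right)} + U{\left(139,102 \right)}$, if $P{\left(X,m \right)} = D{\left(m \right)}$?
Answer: $171$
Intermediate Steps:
$D{\left(f \right)} = -2 + f$
$P{\left(X,m \right)} = -2 + m$
$P{\left(24,-68 \right)} + U{\left(139,102 \right)} = \left(-2 - 68\right) + \left(102 + 139\right) = -70 + 241 = 171$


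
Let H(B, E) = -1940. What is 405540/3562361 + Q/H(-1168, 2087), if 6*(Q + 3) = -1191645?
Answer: 1416618093981/13821960680 ≈ 102.49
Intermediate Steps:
Q = -397221/2 (Q = -3 + (1/6)*(-1191645) = -3 - 397215/2 = -397221/2 ≈ -1.9861e+5)
405540/3562361 + Q/H(-1168, 2087) = 405540/3562361 - 397221/2/(-1940) = 405540*(1/3562361) - 397221/2*(-1/1940) = 405540/3562361 + 397221/3880 = 1416618093981/13821960680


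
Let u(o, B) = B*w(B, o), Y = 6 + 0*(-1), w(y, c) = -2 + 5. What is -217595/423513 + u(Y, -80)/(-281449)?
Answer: -61140252035/119197310337 ≈ -0.51293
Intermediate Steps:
w(y, c) = 3
Y = 6 (Y = 6 + 0 = 6)
u(o, B) = 3*B (u(o, B) = B*3 = 3*B)
-217595/423513 + u(Y, -80)/(-281449) = -217595/423513 + (3*(-80))/(-281449) = -217595*1/423513 - 240*(-1/281449) = -217595/423513 + 240/281449 = -61140252035/119197310337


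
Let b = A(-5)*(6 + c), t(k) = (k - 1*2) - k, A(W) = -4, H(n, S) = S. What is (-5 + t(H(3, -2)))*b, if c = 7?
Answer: 364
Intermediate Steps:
t(k) = -2 (t(k) = (k - 2) - k = (-2 + k) - k = -2)
b = -52 (b = -4*(6 + 7) = -4*13 = -52)
(-5 + t(H(3, -2)))*b = (-5 - 2)*(-52) = -7*(-52) = 364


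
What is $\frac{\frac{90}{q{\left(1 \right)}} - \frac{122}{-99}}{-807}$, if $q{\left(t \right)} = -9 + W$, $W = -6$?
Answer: $\frac{472}{79893} \approx 0.0059079$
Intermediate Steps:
$q{\left(t \right)} = -15$ ($q{\left(t \right)} = -9 - 6 = -15$)
$\frac{\frac{90}{q{\left(1 \right)}} - \frac{122}{-99}}{-807} = \frac{\frac{90}{-15} - \frac{122}{-99}}{-807} = \left(90 \left(- \frac{1}{15}\right) - - \frac{122}{99}\right) \left(- \frac{1}{807}\right) = \left(-6 + \frac{122}{99}\right) \left(- \frac{1}{807}\right) = \left(- \frac{472}{99}\right) \left(- \frac{1}{807}\right) = \frac{472}{79893}$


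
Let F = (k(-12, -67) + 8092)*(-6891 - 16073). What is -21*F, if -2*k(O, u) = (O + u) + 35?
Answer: 3912927816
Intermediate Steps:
k(O, u) = -35/2 - O/2 - u/2 (k(O, u) = -((O + u) + 35)/2 = -(35 + O + u)/2 = -35/2 - O/2 - u/2)
F = -186329896 (F = ((-35/2 - ½*(-12) - ½*(-67)) + 8092)*(-6891 - 16073) = ((-35/2 + 6 + 67/2) + 8092)*(-22964) = (22 + 8092)*(-22964) = 8114*(-22964) = -186329896)
-21*F = -21*(-186329896) = 3912927816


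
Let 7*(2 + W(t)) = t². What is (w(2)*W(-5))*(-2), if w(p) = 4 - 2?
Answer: -44/7 ≈ -6.2857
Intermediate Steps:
w(p) = 2
W(t) = -2 + t²/7
(w(2)*W(-5))*(-2) = (2*(-2 + (⅐)*(-5)²))*(-2) = (2*(-2 + (⅐)*25))*(-2) = (2*(-2 + 25/7))*(-2) = (2*(11/7))*(-2) = (22/7)*(-2) = -44/7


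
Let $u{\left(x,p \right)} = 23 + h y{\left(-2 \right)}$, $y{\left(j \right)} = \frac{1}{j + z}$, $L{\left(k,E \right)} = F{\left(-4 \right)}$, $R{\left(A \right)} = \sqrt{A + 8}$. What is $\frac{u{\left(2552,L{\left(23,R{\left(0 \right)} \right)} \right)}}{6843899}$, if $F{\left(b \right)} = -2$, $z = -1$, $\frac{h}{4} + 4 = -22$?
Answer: $\frac{173}{20531697} \approx 8.426 \cdot 10^{-6}$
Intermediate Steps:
$h = -104$ ($h = -16 + 4 \left(-22\right) = -16 - 88 = -104$)
$R{\left(A \right)} = \sqrt{8 + A}$
$L{\left(k,E \right)} = -2$
$y{\left(j \right)} = \frac{1}{-1 + j}$ ($y{\left(j \right)} = \frac{1}{j - 1} = \frac{1}{-1 + j}$)
$u{\left(x,p \right)} = \frac{173}{3}$ ($u{\left(x,p \right)} = 23 - \frac{104}{-1 - 2} = 23 - \frac{104}{-3} = 23 - - \frac{104}{3} = 23 + \frac{104}{3} = \frac{173}{3}$)
$\frac{u{\left(2552,L{\left(23,R{\left(0 \right)} \right)} \right)}}{6843899} = \frac{173}{3 \cdot 6843899} = \frac{173}{3} \cdot \frac{1}{6843899} = \frac{173}{20531697}$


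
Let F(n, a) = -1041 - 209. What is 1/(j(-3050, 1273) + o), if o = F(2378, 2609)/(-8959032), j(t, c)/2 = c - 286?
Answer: 4479516/8842565209 ≈ 0.00050659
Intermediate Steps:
j(t, c) = -572 + 2*c (j(t, c) = 2*(c - 286) = 2*(-286 + c) = -572 + 2*c)
F(n, a) = -1250
o = 625/4479516 (o = -1250/(-8959032) = -1250*(-1/8959032) = 625/4479516 ≈ 0.00013952)
1/(j(-3050, 1273) + o) = 1/((-572 + 2*1273) + 625/4479516) = 1/((-572 + 2546) + 625/4479516) = 1/(1974 + 625/4479516) = 1/(8842565209/4479516) = 4479516/8842565209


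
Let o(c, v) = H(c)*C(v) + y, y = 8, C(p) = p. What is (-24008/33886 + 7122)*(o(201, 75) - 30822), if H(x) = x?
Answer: -1899005445038/16943 ≈ -1.1208e+8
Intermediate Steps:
o(c, v) = 8 + c*v (o(c, v) = c*v + 8 = 8 + c*v)
(-24008/33886 + 7122)*(o(201, 75) - 30822) = (-24008/33886 + 7122)*((8 + 201*75) - 30822) = (-24008*1/33886 + 7122)*((8 + 15075) - 30822) = (-12004/16943 + 7122)*(15083 - 30822) = (120656042/16943)*(-15739) = -1899005445038/16943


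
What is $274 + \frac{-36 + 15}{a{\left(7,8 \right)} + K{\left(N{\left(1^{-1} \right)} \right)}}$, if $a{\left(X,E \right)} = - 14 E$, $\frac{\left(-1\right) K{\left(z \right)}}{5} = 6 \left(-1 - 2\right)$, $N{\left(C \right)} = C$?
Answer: $\frac{6049}{22} \approx 274.95$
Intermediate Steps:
$K{\left(z \right)} = 90$ ($K{\left(z \right)} = - 5 \cdot 6 \left(-1 - 2\right) = - 5 \cdot 6 \left(-3\right) = \left(-5\right) \left(-18\right) = 90$)
$274 + \frac{-36 + 15}{a{\left(7,8 \right)} + K{\left(N{\left(1^{-1} \right)} \right)}} = 274 + \frac{-36 + 15}{\left(-14\right) 8 + 90} = 274 - \frac{21}{-112 + 90} = 274 - \frac{21}{-22} = 274 - - \frac{21}{22} = 274 + \frac{21}{22} = \frac{6049}{22}$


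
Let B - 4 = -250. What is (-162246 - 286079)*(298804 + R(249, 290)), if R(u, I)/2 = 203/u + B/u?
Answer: -33356325965750/249 ≈ -1.3396e+11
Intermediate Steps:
B = -246 (B = 4 - 250 = -246)
R(u, I) = -86/u (R(u, I) = 2*(203/u - 246/u) = 2*(-43/u) = -86/u)
(-162246 - 286079)*(298804 + R(249, 290)) = (-162246 - 286079)*(298804 - 86/249) = -448325*(298804 - 86*1/249) = -448325*(298804 - 86/249) = -448325*74402110/249 = -33356325965750/249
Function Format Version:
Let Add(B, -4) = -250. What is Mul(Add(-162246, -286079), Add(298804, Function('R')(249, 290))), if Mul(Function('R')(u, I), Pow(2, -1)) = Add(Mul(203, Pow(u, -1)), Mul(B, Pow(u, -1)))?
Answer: Rational(-33356325965750, 249) ≈ -1.3396e+11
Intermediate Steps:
B = -246 (B = Add(4, -250) = -246)
Function('R')(u, I) = Mul(-86, Pow(u, -1)) (Function('R')(u, I) = Mul(2, Add(Mul(203, Pow(u, -1)), Mul(-246, Pow(u, -1)))) = Mul(2, Mul(-43, Pow(u, -1))) = Mul(-86, Pow(u, -1)))
Mul(Add(-162246, -286079), Add(298804, Function('R')(249, 290))) = Mul(Add(-162246, -286079), Add(298804, Mul(-86, Pow(249, -1)))) = Mul(-448325, Add(298804, Mul(-86, Rational(1, 249)))) = Mul(-448325, Add(298804, Rational(-86, 249))) = Mul(-448325, Rational(74402110, 249)) = Rational(-33356325965750, 249)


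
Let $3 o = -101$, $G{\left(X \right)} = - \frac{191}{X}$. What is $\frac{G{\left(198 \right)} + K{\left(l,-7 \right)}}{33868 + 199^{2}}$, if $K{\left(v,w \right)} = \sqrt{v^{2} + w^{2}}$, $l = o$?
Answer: $- \frac{191}{14546862} + \frac{\sqrt{10642}}{220407} \approx 0.00045491$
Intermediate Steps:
$o = - \frac{101}{3}$ ($o = \frac{1}{3} \left(-101\right) = - \frac{101}{3} \approx -33.667$)
$l = - \frac{101}{3} \approx -33.667$
$\frac{G{\left(198 \right)} + K{\left(l,-7 \right)}}{33868 + 199^{2}} = \frac{- \frac{191}{198} + \sqrt{\left(- \frac{101}{3}\right)^{2} + \left(-7\right)^{2}}}{33868 + 199^{2}} = \frac{\left(-191\right) \frac{1}{198} + \sqrt{\frac{10201}{9} + 49}}{33868 + 39601} = \frac{- \frac{191}{198} + \sqrt{\frac{10642}{9}}}{73469} = \left(- \frac{191}{198} + \frac{\sqrt{10642}}{3}\right) \frac{1}{73469} = - \frac{191}{14546862} + \frac{\sqrt{10642}}{220407}$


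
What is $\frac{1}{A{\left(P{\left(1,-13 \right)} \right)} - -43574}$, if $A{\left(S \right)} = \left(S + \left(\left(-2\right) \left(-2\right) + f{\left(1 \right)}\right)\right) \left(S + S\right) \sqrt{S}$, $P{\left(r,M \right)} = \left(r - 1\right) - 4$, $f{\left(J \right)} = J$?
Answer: $\frac{21787}{949346866} + \frac{4 i}{474673433} \approx 2.2949 \cdot 10^{-5} + 8.4269 \cdot 10^{-9} i$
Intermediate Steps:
$P{\left(r,M \right)} = -5 + r$ ($P{\left(r,M \right)} = \left(-1 + r\right) - 4 = -5 + r$)
$A{\left(S \right)} = 2 S^{\frac{3}{2}} \left(5 + S\right)$ ($A{\left(S \right)} = \left(S + \left(\left(-2\right) \left(-2\right) + 1\right)\right) \left(S + S\right) \sqrt{S} = \left(S + \left(4 + 1\right)\right) 2 S \sqrt{S} = \left(S + 5\right) 2 S \sqrt{S} = \left(5 + S\right) 2 S \sqrt{S} = 2 S \left(5 + S\right) \sqrt{S} = 2 S^{\frac{3}{2}} \left(5 + S\right)$)
$\frac{1}{A{\left(P{\left(1,-13 \right)} \right)} - -43574} = \frac{1}{2 \left(-5 + 1\right)^{\frac{3}{2}} \left(5 + \left(-5 + 1\right)\right) - -43574} = \frac{1}{2 \left(-4\right)^{\frac{3}{2}} \left(5 - 4\right) + 43574} = \frac{1}{2 \left(- 8 i\right) 1 + 43574} = \frac{1}{- 16 i + 43574} = \frac{1}{43574 - 16 i} = \frac{43574 + 16 i}{1898693732}$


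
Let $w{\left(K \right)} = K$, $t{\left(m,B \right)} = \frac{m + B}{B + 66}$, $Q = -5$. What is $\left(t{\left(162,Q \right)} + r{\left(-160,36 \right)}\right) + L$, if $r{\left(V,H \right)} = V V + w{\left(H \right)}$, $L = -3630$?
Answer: $\frac{1342523}{61} \approx 22009.0$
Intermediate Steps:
$t{\left(m,B \right)} = \frac{B + m}{66 + B}$
$r{\left(V,H \right)} = H + V^{2}$ ($r{\left(V,H \right)} = V V + H = V^{2} + H = H + V^{2}$)
$\left(t{\left(162,Q \right)} + r{\left(-160,36 \right)}\right) + L = \left(\frac{-5 + 162}{66 - 5} + \left(36 + \left(-160\right)^{2}\right)\right) - 3630 = \left(\frac{1}{61} \cdot 157 + \left(36 + 25600\right)\right) - 3630 = \left(\frac{1}{61} \cdot 157 + 25636\right) - 3630 = \left(\frac{157}{61} + 25636\right) - 3630 = \frac{1563953}{61} - 3630 = \frac{1342523}{61}$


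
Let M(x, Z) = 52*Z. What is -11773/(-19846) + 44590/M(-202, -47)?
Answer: -8232307/466381 ≈ -17.651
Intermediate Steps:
-11773/(-19846) + 44590/M(-202, -47) = -11773/(-19846) + 44590/((52*(-47))) = -11773*(-1/19846) + 44590/(-2444) = 11773/19846 + 44590*(-1/2444) = 11773/19846 - 1715/94 = -8232307/466381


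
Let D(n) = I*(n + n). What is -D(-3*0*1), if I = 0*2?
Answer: 0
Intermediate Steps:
I = 0
D(n) = 0 (D(n) = 0*(n + n) = 0*(2*n) = 0)
-D(-3*0*1) = -1*0 = 0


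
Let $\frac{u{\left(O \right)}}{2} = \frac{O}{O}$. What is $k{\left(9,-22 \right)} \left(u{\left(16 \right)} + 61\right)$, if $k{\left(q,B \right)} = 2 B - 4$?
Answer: $-3024$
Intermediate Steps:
$u{\left(O \right)} = 2$ ($u{\left(O \right)} = 2 \frac{O}{O} = 2 \cdot 1 = 2$)
$k{\left(q,B \right)} = -4 + 2 B$
$k{\left(9,-22 \right)} \left(u{\left(16 \right)} + 61\right) = \left(-4 + 2 \left(-22\right)\right) \left(2 + 61\right) = \left(-4 - 44\right) 63 = \left(-48\right) 63 = -3024$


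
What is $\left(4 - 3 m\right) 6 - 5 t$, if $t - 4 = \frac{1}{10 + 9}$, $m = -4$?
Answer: $\frac{1439}{19} \approx 75.737$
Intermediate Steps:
$t = \frac{77}{19}$ ($t = 4 + \frac{1}{10 + 9} = 4 + \frac{1}{19} = \frac{77}{19} \approx 4.0526$)
$\left(4 - 3 m\right) 6 - 5 t = \left(4 - -12\right) 6 - \frac{385}{19} = \left(4 + 12\right) 6 - \frac{385}{19} = 16 \cdot 6 - \frac{385}{19} = 96 - \frac{385}{19} = \frac{1439}{19}$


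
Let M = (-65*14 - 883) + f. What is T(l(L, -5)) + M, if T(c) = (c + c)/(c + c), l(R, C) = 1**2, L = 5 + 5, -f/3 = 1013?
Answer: -4831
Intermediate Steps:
f = -3039 (f = -3*1013 = -3039)
L = 10
l(R, C) = 1
M = -4832 (M = (-65*14 - 883) - 3039 = (-910 - 883) - 3039 = -1793 - 3039 = -4832)
T(c) = 1 (T(c) = (2*c)/((2*c)) = (2*c)*(1/(2*c)) = 1)
T(l(L, -5)) + M = 1 - 4832 = -4831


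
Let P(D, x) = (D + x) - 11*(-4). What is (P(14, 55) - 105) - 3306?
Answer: -3298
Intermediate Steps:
P(D, x) = 44 + D + x (P(D, x) = (D + x) + 44 = 44 + D + x)
(P(14, 55) - 105) - 3306 = ((44 + 14 + 55) - 105) - 3306 = (113 - 105) - 3306 = 8 - 3306 = -3298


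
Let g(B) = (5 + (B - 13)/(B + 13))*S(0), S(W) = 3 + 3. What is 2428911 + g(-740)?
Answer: 1765844625/727 ≈ 2.4289e+6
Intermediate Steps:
S(W) = 6
g(B) = 30 + 6*(-13 + B)/(13 + B) (g(B) = (5 + (B - 13)/(B + 13))*6 = (5 + (-13 + B)/(13 + B))*6 = 30 + 6*(-13 + B)/(13 + B))
2428911 + g(-740) = 2428911 + 12*(26 + 3*(-740))/(13 - 740) = 2428911 + 12*(26 - 2220)/(-727) = 2428911 + 12*(-1/727)*(-2194) = 2428911 + 26328/727 = 1765844625/727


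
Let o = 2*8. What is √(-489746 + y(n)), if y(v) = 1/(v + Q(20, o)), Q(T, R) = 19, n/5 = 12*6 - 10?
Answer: 3*I*√5890066273/329 ≈ 699.82*I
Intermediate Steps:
n = 310 (n = 5*(12*6 - 10) = 5*(72 - 10) = 5*62 = 310)
o = 16
y(v) = 1/(19 + v) (y(v) = 1/(v + 19) = 1/(19 + v))
√(-489746 + y(n)) = √(-489746 + 1/(19 + 310)) = √(-489746 + 1/329) = √(-161126433/329) = 3*I*√5890066273/329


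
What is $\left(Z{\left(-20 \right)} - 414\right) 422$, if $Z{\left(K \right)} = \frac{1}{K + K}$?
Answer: $- \frac{3494371}{20} \approx -1.7472 \cdot 10^{5}$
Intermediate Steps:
$Z{\left(K \right)} = \frac{1}{2 K}$
$\left(Z{\left(-20 \right)} - 414\right) 422 = \left(\frac{1}{2 \left(-20\right)} - 414\right) 422 = \left(\frac{1}{2} \left(- \frac{1}{20}\right) - 414\right) 422 = \left(- \frac{1}{40} - 414\right) 422 = \left(- \frac{16561}{40}\right) 422 = - \frac{3494371}{20}$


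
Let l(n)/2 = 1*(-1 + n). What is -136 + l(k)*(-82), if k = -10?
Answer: 1668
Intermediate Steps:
l(n) = -2 + 2*n (l(n) = 2*(1*(-1 + n)) = 2*(-1 + n) = -2 + 2*n)
-136 + l(k)*(-82) = -136 + (-2 + 2*(-10))*(-82) = -136 + (-2 - 20)*(-82) = -136 - 22*(-82) = -136 + 1804 = 1668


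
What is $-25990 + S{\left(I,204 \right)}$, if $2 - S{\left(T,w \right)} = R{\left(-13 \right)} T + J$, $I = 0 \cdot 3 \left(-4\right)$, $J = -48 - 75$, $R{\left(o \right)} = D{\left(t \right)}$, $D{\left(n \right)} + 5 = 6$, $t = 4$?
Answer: $-25865$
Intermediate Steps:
$D{\left(n \right)} = 1$ ($D{\left(n \right)} = -5 + 6 = 1$)
$R{\left(o \right)} = 1$
$J = -123$ ($J = -48 - 75 = -123$)
$I = 0$ ($I = 0 \left(-4\right) = 0$)
$S{\left(T,w \right)} = 125 - T$ ($S{\left(T,w \right)} = 2 - \left(1 T - 123\right) = 2 - \left(T - 123\right) = 2 - \left(-123 + T\right) = 125 - T$)
$-25990 + S{\left(I,204 \right)} = -25990 + \left(125 - 0\right) = -25990 + \left(125 + 0\right) = -25990 + 125 = -25865$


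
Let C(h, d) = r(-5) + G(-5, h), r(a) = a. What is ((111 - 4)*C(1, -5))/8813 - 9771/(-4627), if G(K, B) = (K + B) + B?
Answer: 11735873/5825393 ≈ 2.0146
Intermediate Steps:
G(K, B) = K + 2*B (G(K, B) = (B + K) + B = K + 2*B)
C(h, d) = -10 + 2*h (C(h, d) = -5 + (-5 + 2*h) = -10 + 2*h)
((111 - 4)*C(1, -5))/8813 - 9771/(-4627) = ((111 - 4)*(-10 + 2*1))/8813 - 9771/(-4627) = (107*(-10 + 2))*(1/8813) - 9771*(-1/4627) = (107*(-8))*(1/8813) + 9771/4627 = -856*1/8813 + 9771/4627 = -856/8813 + 9771/4627 = 11735873/5825393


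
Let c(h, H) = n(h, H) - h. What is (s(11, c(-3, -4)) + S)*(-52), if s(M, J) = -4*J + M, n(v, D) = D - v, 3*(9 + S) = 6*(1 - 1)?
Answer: 312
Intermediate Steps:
S = -9 (S = -9 + (6*(1 - 1))/3 = -9 + (6*0)/3 = -9 + (⅓)*0 = -9 + 0 = -9)
c(h, H) = H - 2*h (c(h, H) = (H - h) - h = H - 2*h)
s(M, J) = M - 4*J
(s(11, c(-3, -4)) + S)*(-52) = ((11 - 4*(-4 - 2*(-3))) - 9)*(-52) = ((11 - 4*(-4 + 6)) - 9)*(-52) = ((11 - 4*2) - 9)*(-52) = ((11 - 8) - 9)*(-52) = (3 - 9)*(-52) = -6*(-52) = 312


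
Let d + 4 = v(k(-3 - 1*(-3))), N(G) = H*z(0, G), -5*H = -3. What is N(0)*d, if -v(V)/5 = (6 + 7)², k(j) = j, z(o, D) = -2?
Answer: 5094/5 ≈ 1018.8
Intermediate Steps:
H = ⅗ (H = -⅕*(-3) = ⅗ ≈ 0.60000)
v(V) = -845 (v(V) = -5*(6 + 7)² = -5*13² = -5*169 = -845)
N(G) = -6/5 (N(G) = (⅗)*(-2) = -6/5)
d = -849 (d = -4 - 845 = -849)
N(0)*d = -6/5*(-849) = 5094/5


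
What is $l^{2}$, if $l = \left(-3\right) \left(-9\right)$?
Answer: $729$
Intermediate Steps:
$l = 27$
$l^{2} = 27^{2} = 729$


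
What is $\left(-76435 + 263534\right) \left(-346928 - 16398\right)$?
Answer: $-67977931274$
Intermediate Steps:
$\left(-76435 + 263534\right) \left(-346928 - 16398\right) = 187099 \left(-346928 - 16398\right) = 187099 \left(-363326\right) = -67977931274$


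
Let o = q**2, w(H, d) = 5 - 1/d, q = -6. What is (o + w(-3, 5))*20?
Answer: 816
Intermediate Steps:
o = 36 (o = (-6)**2 = 36)
(o + w(-3, 5))*20 = (36 + (5 - 1/5))*20 = (36 + 24/5)*20 = (204/5)*20 = 816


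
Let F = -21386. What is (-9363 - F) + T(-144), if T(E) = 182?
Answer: 12205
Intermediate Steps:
(-9363 - F) + T(-144) = (-9363 - 1*(-21386)) + 182 = (-9363 + 21386) + 182 = 12023 + 182 = 12205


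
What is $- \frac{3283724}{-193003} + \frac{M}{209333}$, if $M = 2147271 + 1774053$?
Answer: $\frac{1444219092064}{40401896999} \approx 35.746$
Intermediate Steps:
$M = 3921324$
$- \frac{3283724}{-193003} + \frac{M}{209333} = - \frac{3283724}{-193003} + \frac{3921324}{209333} = \left(-3283724\right) \left(- \frac{1}{193003}\right) + 3921324 \cdot \frac{1}{209333} = \frac{3283724}{193003} + \frac{3921324}{209333} = \frac{1444219092064}{40401896999}$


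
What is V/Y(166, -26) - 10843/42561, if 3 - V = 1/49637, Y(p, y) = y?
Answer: -10165661138/27463804641 ≈ -0.37015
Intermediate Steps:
V = 148910/49637 (V = 3 - 1/49637 = 148910/49637 ≈ 3.0000)
V/Y(166, -26) - 10843/42561 = (148910/49637)/(-26) - 10843/42561 = (148910/49637)*(-1/26) - 10843*1/42561 = -74455/645281 - 10843/42561 = -10165661138/27463804641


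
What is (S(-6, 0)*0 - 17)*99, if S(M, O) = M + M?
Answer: -1683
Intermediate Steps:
S(M, O) = 2*M
(S(-6, 0)*0 - 17)*99 = ((2*(-6))*0 - 17)*99 = (-12*0 - 17)*99 = (0 - 17)*99 = -17*99 = -1683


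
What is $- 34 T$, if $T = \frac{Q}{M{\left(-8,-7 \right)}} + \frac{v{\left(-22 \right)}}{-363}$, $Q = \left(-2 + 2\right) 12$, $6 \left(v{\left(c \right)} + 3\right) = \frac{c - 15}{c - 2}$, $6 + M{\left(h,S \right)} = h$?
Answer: $- \frac{6715}{26136} \approx -0.25693$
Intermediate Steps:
$M{\left(h,S \right)} = -6 + h$
$v{\left(c \right)} = -3 + \frac{-15 + c}{6 \left(-2 + c\right)}$ ($v{\left(c \right)} = -3 + \frac{\left(c - 15\right) \frac{1}{c - 2}}{6} = -3 + \frac{\left(-15 + c\right) \frac{1}{-2 + c}}{6} = -3 + \frac{\frac{1}{-2 + c} \left(-15 + c\right)}{6} = -3 + \frac{-15 + c}{6 \left(-2 + c\right)}$)
$Q = 0$ ($Q = 0 \cdot 12 = 0$)
$T = \frac{395}{52272}$ ($T = \frac{0}{-6 - 8} + \frac{\frac{1}{6} \frac{1}{-2 - 22} \left(21 - -374\right)}{-363} = \frac{0}{-14} + \frac{21 + 374}{6 \left(-24\right)} \left(- \frac{1}{363}\right) = 0 \left(- \frac{1}{14}\right) + \frac{1}{6} \left(- \frac{1}{24}\right) 395 \left(- \frac{1}{363}\right) = 0 - - \frac{395}{52272} = 0 + \frac{395}{52272} = \frac{395}{52272} \approx 0.0075566$)
$- 34 T = \left(-34\right) \frac{395}{52272} = - \frac{6715}{26136}$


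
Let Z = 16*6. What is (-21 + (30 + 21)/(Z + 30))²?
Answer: 748225/1764 ≈ 424.16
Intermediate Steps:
Z = 96
(-21 + (30 + 21)/(Z + 30))² = (-21 + (30 + 21)/(96 + 30))² = (-21 + 51/126)² = (-21 + 51*(1/126))² = (-21 + 17/42)² = (-865/42)² = 748225/1764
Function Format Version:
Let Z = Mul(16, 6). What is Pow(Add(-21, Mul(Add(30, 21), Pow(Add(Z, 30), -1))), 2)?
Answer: Rational(748225, 1764) ≈ 424.16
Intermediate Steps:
Z = 96
Pow(Add(-21, Mul(Add(30, 21), Pow(Add(Z, 30), -1))), 2) = Pow(Add(-21, Mul(Add(30, 21), Pow(Add(96, 30), -1))), 2) = Pow(Add(-21, Mul(51, Pow(126, -1))), 2) = Pow(Add(-21, Mul(51, Rational(1, 126))), 2) = Pow(Add(-21, Rational(17, 42)), 2) = Pow(Rational(-865, 42), 2) = Rational(748225, 1764)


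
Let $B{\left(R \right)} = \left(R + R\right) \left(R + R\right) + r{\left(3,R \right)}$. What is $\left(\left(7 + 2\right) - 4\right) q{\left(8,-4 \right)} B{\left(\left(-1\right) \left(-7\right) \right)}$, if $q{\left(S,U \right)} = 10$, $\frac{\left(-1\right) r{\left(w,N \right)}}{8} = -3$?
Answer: $11000$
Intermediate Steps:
$r{\left(w,N \right)} = 24$ ($r{\left(w,N \right)} = \left(-8\right) \left(-3\right) = 24$)
$B{\left(R \right)} = 24 + 4 R^{2}$ ($B{\left(R \right)} = \left(R + R\right) \left(R + R\right) + 24 = 2 R 2 R + 24 = 4 R^{2} + 24 = 24 + 4 R^{2}$)
$\left(\left(7 + 2\right) - 4\right) q{\left(8,-4 \right)} B{\left(\left(-1\right) \left(-7\right) \right)} = \left(\left(7 + 2\right) - 4\right) 10 \left(24 + 4 \left(\left(-1\right) \left(-7\right)\right)^{2}\right) = \left(9 - 4\right) 10 \left(24 + 4 \cdot 7^{2}\right) = 5 \cdot 10 \left(24 + 4 \cdot 49\right) = 50 \left(24 + 196\right) = 50 \cdot 220 = 11000$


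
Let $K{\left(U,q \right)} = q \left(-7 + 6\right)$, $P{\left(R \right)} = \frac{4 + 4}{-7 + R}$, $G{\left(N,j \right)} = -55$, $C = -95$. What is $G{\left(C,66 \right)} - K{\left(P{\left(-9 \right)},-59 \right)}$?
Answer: $-114$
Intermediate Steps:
$P{\left(R \right)} = \frac{8}{-7 + R}$
$K{\left(U,q \right)} = - q$ ($K{\left(U,q \right)} = q \left(-1\right) = - q$)
$G{\left(C,66 \right)} - K{\left(P{\left(-9 \right)},-59 \right)} = -55 - \left(-1\right) \left(-59\right) = -55 - 59 = -114$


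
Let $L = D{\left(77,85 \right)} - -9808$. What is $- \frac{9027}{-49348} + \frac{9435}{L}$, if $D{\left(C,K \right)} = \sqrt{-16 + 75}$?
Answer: $\frac{1086991493955}{949423986628} - \frac{1887 \sqrt{59}}{19239361} \approx 1.1441$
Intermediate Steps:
$D{\left(C,K \right)} = \sqrt{59}$
$L = 9808 + \sqrt{59}$ ($L = \sqrt{59} - -9808 = \sqrt{59} + 9808 = 9808 + \sqrt{59} \approx 9815.7$)
$- \frac{9027}{-49348} + \frac{9435}{L} = - \frac{9027}{-49348} + \frac{9435}{9808 + \sqrt{59}} = \left(-9027\right) \left(- \frac{1}{49348}\right) + \frac{9435}{9808 + \sqrt{59}} = \frac{9027}{49348} + \frac{9435}{9808 + \sqrt{59}}$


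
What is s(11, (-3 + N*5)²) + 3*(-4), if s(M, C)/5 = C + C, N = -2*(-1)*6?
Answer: 32478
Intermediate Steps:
N = 12 (N = 2*6 = 12)
s(M, C) = 10*C (s(M, C) = 5*(C + C) = 5*(2*C) = 10*C)
s(11, (-3 + N*5)²) + 3*(-4) = 10*(-3 + 12*5)² + 3*(-4) = 10*(-3 + 60)² - 12 = 10*57² - 12 = 10*3249 - 12 = 32490 - 12 = 32478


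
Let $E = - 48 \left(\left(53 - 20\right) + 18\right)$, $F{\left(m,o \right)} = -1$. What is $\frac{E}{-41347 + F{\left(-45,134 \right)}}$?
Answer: $\frac{612}{10337} \approx 0.059205$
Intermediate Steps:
$E = -2448$ ($E = - 48 \left(\left(53 - 20\right) + 18\right) = - 48 \left(33 + 18\right) = \left(-48\right) 51 = -2448$)
$\frac{E}{-41347 + F{\left(-45,134 \right)}} = - \frac{2448}{-41347 - 1} = - \frac{2448}{-41348} = \left(-2448\right) \left(- \frac{1}{41348}\right) = \frac{612}{10337}$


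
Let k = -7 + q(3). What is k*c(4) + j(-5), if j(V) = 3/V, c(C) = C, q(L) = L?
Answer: -83/5 ≈ -16.600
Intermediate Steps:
k = -4 (k = -7 + 3 = -4)
k*c(4) + j(-5) = -4*4 + 3/(-5) = -16 + 3*(-1/5) = -16 - 3/5 = -83/5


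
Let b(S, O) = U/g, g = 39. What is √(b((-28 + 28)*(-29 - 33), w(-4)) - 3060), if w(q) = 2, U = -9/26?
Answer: I*√2068566/26 ≈ 55.317*I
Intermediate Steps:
U = -9/26 (U = -9*1/26 = -9/26 ≈ -0.34615)
b(S, O) = -3/338 (b(S, O) = -9/26/39 = -9/26*1/39 = -3/338)
√(b((-28 + 28)*(-29 - 33), w(-4)) - 3060) = √(-3/338 - 3060) = √(-1034283/338) = I*√2068566/26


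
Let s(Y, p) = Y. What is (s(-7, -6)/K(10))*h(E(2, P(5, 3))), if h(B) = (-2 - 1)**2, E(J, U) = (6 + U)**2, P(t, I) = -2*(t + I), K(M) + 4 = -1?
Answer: 63/5 ≈ 12.600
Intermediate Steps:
K(M) = -5 (K(M) = -4 - 1 = -5)
P(t, I) = -2*I - 2*t (P(t, I) = -2*(I + t) = -2*I - 2*t)
h(B) = 9 (h(B) = (-3)**2 = 9)
(s(-7, -6)/K(10))*h(E(2, P(5, 3))) = -7/(-5)*9 = -7*(-1/5)*9 = (7/5)*9 = 63/5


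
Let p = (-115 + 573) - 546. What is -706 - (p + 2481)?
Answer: -3099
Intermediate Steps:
p = -88 (p = 458 - 546 = -88)
-706 - (p + 2481) = -706 - (-88 + 2481) = -706 - 1*2393 = -706 - 2393 = -3099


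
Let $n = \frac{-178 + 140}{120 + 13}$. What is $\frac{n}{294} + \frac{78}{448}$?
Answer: $\frac{5701}{32928} \approx 0.17314$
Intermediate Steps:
$n = - \frac{2}{7}$ ($n = - \frac{38}{133} = \left(-38\right) \frac{1}{133} = - \frac{2}{7} \approx -0.28571$)
$\frac{n}{294} + \frac{78}{448} = - \frac{2}{7 \cdot 294} + \frac{78}{448} = \left(- \frac{2}{7}\right) \frac{1}{294} + 78 \cdot \frac{1}{448} = - \frac{1}{1029} + \frac{39}{224} = \frac{5701}{32928}$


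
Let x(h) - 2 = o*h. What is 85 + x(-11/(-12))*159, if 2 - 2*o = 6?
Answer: 223/2 ≈ 111.50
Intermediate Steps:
o = -2 (o = 1 - ½*6 = 1 - 3 = -2)
x(h) = 2 - 2*h
85 + x(-11/(-12))*159 = 85 + (2 - (-22)/(-12))*159 = 85 + (2 - (-22)*(-1)/12)*159 = 85 + (2 - 2*11/12)*159 = 85 + (2 - 11/6)*159 = 85 + (⅙)*159 = 85 + 53/2 = 223/2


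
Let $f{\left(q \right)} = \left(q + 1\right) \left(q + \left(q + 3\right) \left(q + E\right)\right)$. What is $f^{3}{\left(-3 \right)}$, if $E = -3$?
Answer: $216$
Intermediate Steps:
$f{\left(q \right)} = \left(1 + q\right) \left(q + \left(-3 + q\right) \left(3 + q\right)\right)$ ($f{\left(q \right)} = \left(q + 1\right) \left(q + \left(q + 3\right) \left(q - 3\right)\right) = \left(1 + q\right) \left(q + \left(3 + q\right) \left(-3 + q\right)\right) = \left(1 + q\right) \left(q + \left(-3 + q\right) \left(3 + q\right)\right)$)
$f^{3}{\left(-3 \right)} = \left(-9 + \left(-3\right)^{3} - -24 + 2 \left(-3\right)^{2}\right)^{3} = \left(-9 - 27 + 24 + 2 \cdot 9\right)^{3} = \left(-9 - 27 + 24 + 18\right)^{3} = 6^{3} = 216$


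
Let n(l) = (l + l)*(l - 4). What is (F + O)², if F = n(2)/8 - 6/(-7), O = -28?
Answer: 38809/49 ≈ 792.02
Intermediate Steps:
n(l) = 2*l*(-4 + l) (n(l) = (2*l)*(-4 + l) = 2*l*(-4 + l))
F = -⅐ (F = (2*2*(-4 + 2))/8 - 6/(-7) = (2*2*(-2))*(⅛) - 6*(-⅐) = -8*⅛ + 6/7 = -1 + 6/7 = -⅐ ≈ -0.14286)
(F + O)² = (-⅐ - 28)² = (-197/7)² = 38809/49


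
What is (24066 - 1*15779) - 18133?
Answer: -9846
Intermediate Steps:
(24066 - 1*15779) - 18133 = (24066 - 15779) - 18133 = 8287 - 18133 = -9846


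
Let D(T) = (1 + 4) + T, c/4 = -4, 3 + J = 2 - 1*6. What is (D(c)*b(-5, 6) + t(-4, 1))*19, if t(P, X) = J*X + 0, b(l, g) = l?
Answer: 912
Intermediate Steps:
J = -7 (J = -3 + (2 - 1*6) = -3 + (2 - 6) = -3 - 4 = -7)
c = -16 (c = 4*(-4) = -16)
t(P, X) = -7*X (t(P, X) = -7*X + 0 = -7*X)
D(T) = 5 + T
(D(c)*b(-5, 6) + t(-4, 1))*19 = ((5 - 16)*(-5) - 7*1)*19 = (-11*(-5) - 7)*19 = (55 - 7)*19 = 48*19 = 912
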